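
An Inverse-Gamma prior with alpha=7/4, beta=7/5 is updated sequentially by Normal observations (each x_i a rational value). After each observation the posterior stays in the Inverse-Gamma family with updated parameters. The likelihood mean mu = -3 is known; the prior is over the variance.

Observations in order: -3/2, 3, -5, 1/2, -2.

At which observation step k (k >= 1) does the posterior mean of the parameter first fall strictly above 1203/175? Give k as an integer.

obs 1: x=-3/2 → posterior Inverse-Gamma(9/4, 101/40)
obs 2: x=3 → posterior Inverse-Gamma(11/4, 821/40)
obs 3: x=-5 → posterior Inverse-Gamma(13/4, 901/40)
obs 4: x=1/2 → posterior Inverse-Gamma(15/4, 573/20)
obs 5: x=-2 → posterior Inverse-Gamma(17/4, 583/20)

k = 2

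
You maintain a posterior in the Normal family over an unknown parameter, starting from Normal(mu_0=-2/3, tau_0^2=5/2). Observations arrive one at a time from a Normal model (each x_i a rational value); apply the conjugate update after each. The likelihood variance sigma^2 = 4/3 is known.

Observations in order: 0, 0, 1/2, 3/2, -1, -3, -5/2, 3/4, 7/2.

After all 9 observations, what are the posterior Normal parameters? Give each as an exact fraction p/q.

obs 1: x=0 → posterior Normal(-16/69, 20/23)
obs 2: x=0 → posterior Normal(-8/57, 10/19)
obs 3: x=1/2 → posterior Normal(13/318, 20/53)
obs 4: x=3/2 → posterior Normal(37/102, 5/17)
obs 5: x=-1 → posterior Normal(29/249, 20/83)
obs 6: x=-3 → posterior Normal(-53/147, 10/49)
obs 7: x=-5/2 → posterior Normal(-437/678, 20/113)
obs 8: x=3/4 → posterior Normal(-739/1536, 5/32)
obs 9: x=7/2 → posterior Normal(-109/1716, 20/143)

mu_0=-109/1716, tau_0^2=20/143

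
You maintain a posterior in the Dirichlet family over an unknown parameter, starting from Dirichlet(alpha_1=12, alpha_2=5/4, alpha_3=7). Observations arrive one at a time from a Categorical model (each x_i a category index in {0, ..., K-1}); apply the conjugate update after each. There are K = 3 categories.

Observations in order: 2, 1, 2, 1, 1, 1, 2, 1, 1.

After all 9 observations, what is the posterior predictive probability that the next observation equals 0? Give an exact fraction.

obs 1: x=2 → posterior Dirichlet(12, 5/4, 8)
obs 2: x=1 → posterior Dirichlet(12, 9/4, 8)
obs 3: x=2 → posterior Dirichlet(12, 9/4, 9)
obs 4: x=1 → posterior Dirichlet(12, 13/4, 9)
obs 5: x=1 → posterior Dirichlet(12, 17/4, 9)
obs 6: x=1 → posterior Dirichlet(12, 21/4, 9)
obs 7: x=2 → posterior Dirichlet(12, 21/4, 10)
obs 8: x=1 → posterior Dirichlet(12, 25/4, 10)
obs 9: x=1 → posterior Dirichlet(12, 29/4, 10)

16/39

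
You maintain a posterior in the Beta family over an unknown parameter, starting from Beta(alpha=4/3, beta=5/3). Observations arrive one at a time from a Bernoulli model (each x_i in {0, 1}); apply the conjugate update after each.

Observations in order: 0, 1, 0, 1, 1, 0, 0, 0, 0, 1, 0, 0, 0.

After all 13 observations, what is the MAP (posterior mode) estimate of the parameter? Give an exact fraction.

13/42

obs 1: x=0 → posterior Beta(4/3, 8/3)
obs 2: x=1 → posterior Beta(7/3, 8/3)
obs 3: x=0 → posterior Beta(7/3, 11/3)
obs 4: x=1 → posterior Beta(10/3, 11/3)
obs 5: x=1 → posterior Beta(13/3, 11/3)
obs 6: x=0 → posterior Beta(13/3, 14/3)
obs 7: x=0 → posterior Beta(13/3, 17/3)
obs 8: x=0 → posterior Beta(13/3, 20/3)
obs 9: x=0 → posterior Beta(13/3, 23/3)
obs 10: x=1 → posterior Beta(16/3, 23/3)
obs 11: x=0 → posterior Beta(16/3, 26/3)
obs 12: x=0 → posterior Beta(16/3, 29/3)
obs 13: x=0 → posterior Beta(16/3, 32/3)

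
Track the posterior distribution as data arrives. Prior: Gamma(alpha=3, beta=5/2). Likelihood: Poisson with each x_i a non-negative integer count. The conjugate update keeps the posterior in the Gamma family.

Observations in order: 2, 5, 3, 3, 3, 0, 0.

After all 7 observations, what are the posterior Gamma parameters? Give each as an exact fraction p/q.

obs 1: x=2 → posterior Gamma(5, 7/2)
obs 2: x=5 → posterior Gamma(10, 9/2)
obs 3: x=3 → posterior Gamma(13, 11/2)
obs 4: x=3 → posterior Gamma(16, 13/2)
obs 5: x=3 → posterior Gamma(19, 15/2)
obs 6: x=0 → posterior Gamma(19, 17/2)
obs 7: x=0 → posterior Gamma(19, 19/2)

alpha=19, beta=19/2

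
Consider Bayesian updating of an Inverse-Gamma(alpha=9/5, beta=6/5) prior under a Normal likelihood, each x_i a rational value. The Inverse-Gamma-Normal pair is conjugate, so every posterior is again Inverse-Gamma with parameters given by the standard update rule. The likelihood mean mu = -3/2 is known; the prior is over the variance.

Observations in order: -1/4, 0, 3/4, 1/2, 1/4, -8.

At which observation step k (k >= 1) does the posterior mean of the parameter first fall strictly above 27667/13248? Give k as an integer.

k = 3

obs 1: x=-1/4 → posterior Inverse-Gamma(23/10, 317/160)
obs 2: x=0 → posterior Inverse-Gamma(14/5, 497/160)
obs 3: x=3/4 → posterior Inverse-Gamma(33/10, 451/80)
obs 4: x=1/2 → posterior Inverse-Gamma(19/5, 611/80)
obs 5: x=1/4 → posterior Inverse-Gamma(43/10, 1467/160)
obs 6: x=-8 → posterior Inverse-Gamma(24/5, 4847/160)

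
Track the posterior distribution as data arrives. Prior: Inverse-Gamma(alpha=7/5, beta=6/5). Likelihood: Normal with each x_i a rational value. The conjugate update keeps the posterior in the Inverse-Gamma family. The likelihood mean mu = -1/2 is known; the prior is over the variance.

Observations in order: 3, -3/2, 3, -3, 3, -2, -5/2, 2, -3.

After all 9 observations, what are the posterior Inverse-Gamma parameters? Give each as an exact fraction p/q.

obs 1: x=3 → posterior Inverse-Gamma(19/10, 293/40)
obs 2: x=-3/2 → posterior Inverse-Gamma(12/5, 313/40)
obs 3: x=3 → posterior Inverse-Gamma(29/10, 279/20)
obs 4: x=-3 → posterior Inverse-Gamma(17/5, 683/40)
obs 5: x=3 → posterior Inverse-Gamma(39/10, 116/5)
obs 6: x=-2 → posterior Inverse-Gamma(22/5, 973/40)
obs 7: x=-5/2 → posterior Inverse-Gamma(49/10, 1053/40)
obs 8: x=2 → posterior Inverse-Gamma(27/5, 589/20)
obs 9: x=-3 → posterior Inverse-Gamma(59/10, 1303/40)

alpha=59/10, beta=1303/40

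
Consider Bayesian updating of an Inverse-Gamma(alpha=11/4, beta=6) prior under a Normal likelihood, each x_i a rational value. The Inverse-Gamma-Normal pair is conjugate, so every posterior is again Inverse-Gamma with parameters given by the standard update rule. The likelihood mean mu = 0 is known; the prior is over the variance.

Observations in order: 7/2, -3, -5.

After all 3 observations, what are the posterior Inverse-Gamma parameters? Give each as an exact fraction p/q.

alpha=17/4, beta=233/8

obs 1: x=7/2 → posterior Inverse-Gamma(13/4, 97/8)
obs 2: x=-3 → posterior Inverse-Gamma(15/4, 133/8)
obs 3: x=-5 → posterior Inverse-Gamma(17/4, 233/8)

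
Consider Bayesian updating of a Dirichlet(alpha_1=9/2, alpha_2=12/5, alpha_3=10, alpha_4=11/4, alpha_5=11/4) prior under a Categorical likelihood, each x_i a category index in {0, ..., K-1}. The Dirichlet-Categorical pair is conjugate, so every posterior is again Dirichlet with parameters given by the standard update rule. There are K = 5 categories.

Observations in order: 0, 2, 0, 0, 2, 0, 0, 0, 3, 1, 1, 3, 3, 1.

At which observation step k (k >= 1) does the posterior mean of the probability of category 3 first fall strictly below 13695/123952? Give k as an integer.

k = 3

obs 1: x=0 → posterior Dirichlet(11/2, 12/5, 10, 11/4, 11/4)
obs 2: x=2 → posterior Dirichlet(11/2, 12/5, 11, 11/4, 11/4)
obs 3: x=0 → posterior Dirichlet(13/2, 12/5, 11, 11/4, 11/4)
obs 4: x=0 → posterior Dirichlet(15/2, 12/5, 11, 11/4, 11/4)
obs 5: x=2 → posterior Dirichlet(15/2, 12/5, 12, 11/4, 11/4)
obs 6: x=0 → posterior Dirichlet(17/2, 12/5, 12, 11/4, 11/4)
obs 7: x=0 → posterior Dirichlet(19/2, 12/5, 12, 11/4, 11/4)
obs 8: x=0 → posterior Dirichlet(21/2, 12/5, 12, 11/4, 11/4)
obs 9: x=3 → posterior Dirichlet(21/2, 12/5, 12, 15/4, 11/4)
obs 10: x=1 → posterior Dirichlet(21/2, 17/5, 12, 15/4, 11/4)
obs 11: x=1 → posterior Dirichlet(21/2, 22/5, 12, 15/4, 11/4)
obs 12: x=3 → posterior Dirichlet(21/2, 22/5, 12, 19/4, 11/4)
obs 13: x=3 → posterior Dirichlet(21/2, 22/5, 12, 23/4, 11/4)
obs 14: x=1 → posterior Dirichlet(21/2, 27/5, 12, 23/4, 11/4)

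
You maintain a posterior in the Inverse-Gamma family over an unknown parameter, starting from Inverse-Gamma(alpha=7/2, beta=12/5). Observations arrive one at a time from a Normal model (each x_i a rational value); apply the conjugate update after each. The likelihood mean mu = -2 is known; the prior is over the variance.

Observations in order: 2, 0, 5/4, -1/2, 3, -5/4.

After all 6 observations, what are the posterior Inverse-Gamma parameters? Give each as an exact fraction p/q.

alpha=13/2, beta=2527/80

obs 1: x=2 → posterior Inverse-Gamma(4, 52/5)
obs 2: x=0 → posterior Inverse-Gamma(9/2, 62/5)
obs 3: x=5/4 → posterior Inverse-Gamma(5, 2829/160)
obs 4: x=-1/2 → posterior Inverse-Gamma(11/2, 3009/160)
obs 5: x=3 → posterior Inverse-Gamma(6, 5009/160)
obs 6: x=-5/4 → posterior Inverse-Gamma(13/2, 2527/80)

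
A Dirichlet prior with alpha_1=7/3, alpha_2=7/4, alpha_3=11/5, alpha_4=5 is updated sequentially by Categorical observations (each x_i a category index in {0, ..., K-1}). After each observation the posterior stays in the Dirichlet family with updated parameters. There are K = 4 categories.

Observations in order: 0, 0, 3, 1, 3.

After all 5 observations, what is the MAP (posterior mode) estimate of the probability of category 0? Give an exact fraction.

obs 1: x=0 → posterior Dirichlet(10/3, 7/4, 11/5, 5)
obs 2: x=0 → posterior Dirichlet(13/3, 7/4, 11/5, 5)
obs 3: x=3 → posterior Dirichlet(13/3, 7/4, 11/5, 6)
obs 4: x=1 → posterior Dirichlet(13/3, 11/4, 11/5, 6)
obs 5: x=3 → posterior Dirichlet(13/3, 11/4, 11/5, 7)

200/737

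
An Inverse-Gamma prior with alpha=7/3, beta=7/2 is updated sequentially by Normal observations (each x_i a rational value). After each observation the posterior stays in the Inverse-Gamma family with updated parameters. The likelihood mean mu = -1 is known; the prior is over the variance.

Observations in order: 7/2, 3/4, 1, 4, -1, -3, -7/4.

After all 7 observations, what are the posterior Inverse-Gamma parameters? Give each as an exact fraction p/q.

obs 1: x=7/2 → posterior Inverse-Gamma(17/6, 109/8)
obs 2: x=3/4 → posterior Inverse-Gamma(10/3, 485/32)
obs 3: x=1 → posterior Inverse-Gamma(23/6, 549/32)
obs 4: x=4 → posterior Inverse-Gamma(13/3, 949/32)
obs 5: x=-1 → posterior Inverse-Gamma(29/6, 949/32)
obs 6: x=-3 → posterior Inverse-Gamma(16/3, 1013/32)
obs 7: x=-7/4 → posterior Inverse-Gamma(35/6, 511/16)

alpha=35/6, beta=511/16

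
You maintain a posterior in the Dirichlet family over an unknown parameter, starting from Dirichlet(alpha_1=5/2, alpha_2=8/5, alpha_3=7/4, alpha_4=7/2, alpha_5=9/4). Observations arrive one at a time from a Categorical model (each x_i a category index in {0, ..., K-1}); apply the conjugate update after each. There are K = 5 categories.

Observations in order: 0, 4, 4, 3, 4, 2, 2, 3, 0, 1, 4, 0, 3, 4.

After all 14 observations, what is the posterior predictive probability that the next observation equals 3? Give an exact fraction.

obs 1: x=0 → posterior Dirichlet(7/2, 8/5, 7/4, 7/2, 9/4)
obs 2: x=4 → posterior Dirichlet(7/2, 8/5, 7/4, 7/2, 13/4)
obs 3: x=4 → posterior Dirichlet(7/2, 8/5, 7/4, 7/2, 17/4)
obs 4: x=3 → posterior Dirichlet(7/2, 8/5, 7/4, 9/2, 17/4)
obs 5: x=4 → posterior Dirichlet(7/2, 8/5, 7/4, 9/2, 21/4)
obs 6: x=2 → posterior Dirichlet(7/2, 8/5, 11/4, 9/2, 21/4)
obs 7: x=2 → posterior Dirichlet(7/2, 8/5, 15/4, 9/2, 21/4)
obs 8: x=3 → posterior Dirichlet(7/2, 8/5, 15/4, 11/2, 21/4)
obs 9: x=0 → posterior Dirichlet(9/2, 8/5, 15/4, 11/2, 21/4)
obs 10: x=1 → posterior Dirichlet(9/2, 13/5, 15/4, 11/2, 21/4)
obs 11: x=4 → posterior Dirichlet(9/2, 13/5, 15/4, 11/2, 25/4)
obs 12: x=0 → posterior Dirichlet(11/2, 13/5, 15/4, 11/2, 25/4)
obs 13: x=3 → posterior Dirichlet(11/2, 13/5, 15/4, 13/2, 25/4)
obs 14: x=4 → posterior Dirichlet(11/2, 13/5, 15/4, 13/2, 29/4)

65/256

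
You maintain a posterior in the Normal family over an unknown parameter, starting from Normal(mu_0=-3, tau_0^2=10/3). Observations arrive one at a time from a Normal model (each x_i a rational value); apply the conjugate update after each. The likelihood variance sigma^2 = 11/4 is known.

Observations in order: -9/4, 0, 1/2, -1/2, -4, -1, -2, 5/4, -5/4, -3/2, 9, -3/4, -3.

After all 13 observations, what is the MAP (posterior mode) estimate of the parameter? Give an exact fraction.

obs 1: x=-9/4 → posterior Normal(-189/73, 110/73)
obs 2: x=0 → posterior Normal(-189/113, 110/113)
obs 3: x=1/2 → posterior Normal(-169/153, 110/153)
obs 4: x=-1/2 → posterior Normal(-189/193, 110/193)
obs 5: x=-4 → posterior Normal(-349/233, 110/233)
obs 6: x=-1 → posterior Normal(-389/273, 110/273)
obs 7: x=-2 → posterior Normal(-469/313, 110/313)
obs 8: x=5/4 → posterior Normal(-419/353, 110/353)
obs 9: x=-5/4 → posterior Normal(-469/393, 110/393)
obs 10: x=-3/2 → posterior Normal(-529/433, 110/433)
obs 11: x=9 → posterior Normal(-169/473, 10/43)
obs 12: x=-3/4 → posterior Normal(-199/513, 110/513)
obs 13: x=-3 → posterior Normal(-319/553, 110/553)

-319/553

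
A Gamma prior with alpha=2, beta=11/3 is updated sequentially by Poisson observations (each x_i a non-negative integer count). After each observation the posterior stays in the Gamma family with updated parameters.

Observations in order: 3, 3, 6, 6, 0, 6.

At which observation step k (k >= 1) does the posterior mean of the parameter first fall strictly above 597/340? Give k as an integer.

obs 1: x=3 → posterior Gamma(5, 14/3)
obs 2: x=3 → posterior Gamma(8, 17/3)
obs 3: x=6 → posterior Gamma(14, 20/3)
obs 4: x=6 → posterior Gamma(20, 23/3)
obs 5: x=0 → posterior Gamma(20, 26/3)
obs 6: x=6 → posterior Gamma(26, 29/3)

k = 3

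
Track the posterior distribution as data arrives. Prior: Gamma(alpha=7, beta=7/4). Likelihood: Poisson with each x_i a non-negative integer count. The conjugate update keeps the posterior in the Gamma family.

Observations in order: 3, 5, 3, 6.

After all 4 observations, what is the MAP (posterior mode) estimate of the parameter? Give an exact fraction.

obs 1: x=3 → posterior Gamma(10, 11/4)
obs 2: x=5 → posterior Gamma(15, 15/4)
obs 3: x=3 → posterior Gamma(18, 19/4)
obs 4: x=6 → posterior Gamma(24, 23/4)

4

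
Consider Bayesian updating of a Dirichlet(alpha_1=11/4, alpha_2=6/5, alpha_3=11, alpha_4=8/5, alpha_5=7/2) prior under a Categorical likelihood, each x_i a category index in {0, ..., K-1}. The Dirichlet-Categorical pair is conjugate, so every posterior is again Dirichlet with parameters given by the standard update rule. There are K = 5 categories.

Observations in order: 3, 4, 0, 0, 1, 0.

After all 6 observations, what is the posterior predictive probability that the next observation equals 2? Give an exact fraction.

220/521

obs 1: x=3 → posterior Dirichlet(11/4, 6/5, 11, 13/5, 7/2)
obs 2: x=4 → posterior Dirichlet(11/4, 6/5, 11, 13/5, 9/2)
obs 3: x=0 → posterior Dirichlet(15/4, 6/5, 11, 13/5, 9/2)
obs 4: x=0 → posterior Dirichlet(19/4, 6/5, 11, 13/5, 9/2)
obs 5: x=1 → posterior Dirichlet(19/4, 11/5, 11, 13/5, 9/2)
obs 6: x=0 → posterior Dirichlet(23/4, 11/5, 11, 13/5, 9/2)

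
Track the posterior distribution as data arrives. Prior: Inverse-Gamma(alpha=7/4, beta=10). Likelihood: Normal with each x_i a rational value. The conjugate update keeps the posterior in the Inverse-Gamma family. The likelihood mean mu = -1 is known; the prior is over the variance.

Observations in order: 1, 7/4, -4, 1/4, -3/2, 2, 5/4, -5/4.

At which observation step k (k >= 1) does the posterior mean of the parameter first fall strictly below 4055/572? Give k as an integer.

k = 5

obs 1: x=1 → posterior Inverse-Gamma(9/4, 12)
obs 2: x=7/4 → posterior Inverse-Gamma(11/4, 505/32)
obs 3: x=-4 → posterior Inverse-Gamma(13/4, 649/32)
obs 4: x=1/4 → posterior Inverse-Gamma(15/4, 337/16)
obs 5: x=-3/2 → posterior Inverse-Gamma(17/4, 339/16)
obs 6: x=2 → posterior Inverse-Gamma(19/4, 411/16)
obs 7: x=5/4 → posterior Inverse-Gamma(21/4, 903/32)
obs 8: x=-5/4 → posterior Inverse-Gamma(23/4, 113/4)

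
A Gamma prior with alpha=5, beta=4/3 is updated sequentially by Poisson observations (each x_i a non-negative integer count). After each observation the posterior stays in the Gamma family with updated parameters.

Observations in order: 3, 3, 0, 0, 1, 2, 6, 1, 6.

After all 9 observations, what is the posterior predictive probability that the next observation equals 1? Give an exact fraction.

obs 1: x=3 → posterior Gamma(8, 7/3)
obs 2: x=3 → posterior Gamma(11, 10/3)
obs 3: x=0 → posterior Gamma(11, 13/3)
obs 4: x=0 → posterior Gamma(11, 16/3)
obs 5: x=1 → posterior Gamma(12, 19/3)
obs 6: x=2 → posterior Gamma(14, 22/3)
obs 7: x=6 → posterior Gamma(20, 25/3)
obs 8: x=1 → posterior Gamma(21, 28/3)
obs 9: x=6 → posterior Gamma(27, 31/3)

1497099800208746864064230358978089827128591/7610438437126150739469436175738091335581696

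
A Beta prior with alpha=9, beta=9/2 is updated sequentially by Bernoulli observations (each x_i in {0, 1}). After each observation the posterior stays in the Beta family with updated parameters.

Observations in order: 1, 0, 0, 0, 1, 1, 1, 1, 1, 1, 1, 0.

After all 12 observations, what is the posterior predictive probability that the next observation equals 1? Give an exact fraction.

2/3

obs 1: x=1 → posterior Beta(10, 9/2)
obs 2: x=0 → posterior Beta(10, 11/2)
obs 3: x=0 → posterior Beta(10, 13/2)
obs 4: x=0 → posterior Beta(10, 15/2)
obs 5: x=1 → posterior Beta(11, 15/2)
obs 6: x=1 → posterior Beta(12, 15/2)
obs 7: x=1 → posterior Beta(13, 15/2)
obs 8: x=1 → posterior Beta(14, 15/2)
obs 9: x=1 → posterior Beta(15, 15/2)
obs 10: x=1 → posterior Beta(16, 15/2)
obs 11: x=1 → posterior Beta(17, 15/2)
obs 12: x=0 → posterior Beta(17, 17/2)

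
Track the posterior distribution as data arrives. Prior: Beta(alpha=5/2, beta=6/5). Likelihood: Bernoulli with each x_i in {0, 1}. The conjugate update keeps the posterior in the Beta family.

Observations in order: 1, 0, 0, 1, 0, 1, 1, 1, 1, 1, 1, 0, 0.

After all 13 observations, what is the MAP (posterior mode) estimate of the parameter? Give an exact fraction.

95/147

obs 1: x=1 → posterior Beta(7/2, 6/5)
obs 2: x=0 → posterior Beta(7/2, 11/5)
obs 3: x=0 → posterior Beta(7/2, 16/5)
obs 4: x=1 → posterior Beta(9/2, 16/5)
obs 5: x=0 → posterior Beta(9/2, 21/5)
obs 6: x=1 → posterior Beta(11/2, 21/5)
obs 7: x=1 → posterior Beta(13/2, 21/5)
obs 8: x=1 → posterior Beta(15/2, 21/5)
obs 9: x=1 → posterior Beta(17/2, 21/5)
obs 10: x=1 → posterior Beta(19/2, 21/5)
obs 11: x=1 → posterior Beta(21/2, 21/5)
obs 12: x=0 → posterior Beta(21/2, 26/5)
obs 13: x=0 → posterior Beta(21/2, 31/5)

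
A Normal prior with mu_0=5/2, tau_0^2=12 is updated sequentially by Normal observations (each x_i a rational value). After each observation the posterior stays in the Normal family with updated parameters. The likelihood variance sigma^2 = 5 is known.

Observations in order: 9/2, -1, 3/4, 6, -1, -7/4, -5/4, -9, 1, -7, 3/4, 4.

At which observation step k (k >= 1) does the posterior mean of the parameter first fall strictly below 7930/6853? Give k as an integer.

obs 1: x=9/2 → posterior Normal(133/34, 60/17)
obs 2: x=-1 → posterior Normal(109/58, 60/29)
obs 3: x=3/4 → posterior Normal(127/82, 60/41)
obs 4: x=6 → posterior Normal(271/106, 60/53)
obs 5: x=-1 → posterior Normal(19/10, 12/13)
obs 6: x=-7/4 → posterior Normal(205/154, 60/77)
obs 7: x=-5/4 → posterior Normal(175/178, 60/89)
obs 8: x=-9 → posterior Normal(-41/202, 60/101)
obs 9: x=1 → posterior Normal(-17/226, 60/113)
obs 10: x=-7 → posterior Normal(-37/50, 12/25)
obs 11: x=3/4 → posterior Normal(-167/274, 60/137)
obs 12: x=4 → posterior Normal(-71/298, 60/149)

k = 7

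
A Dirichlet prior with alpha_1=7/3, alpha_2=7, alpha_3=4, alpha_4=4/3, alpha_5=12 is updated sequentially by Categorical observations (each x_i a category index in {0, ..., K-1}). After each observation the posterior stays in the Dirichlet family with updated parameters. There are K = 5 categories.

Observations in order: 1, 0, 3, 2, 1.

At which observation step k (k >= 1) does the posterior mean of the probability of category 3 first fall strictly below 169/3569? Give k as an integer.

k = 2

obs 1: x=1 → posterior Dirichlet(7/3, 8, 4, 4/3, 12)
obs 2: x=0 → posterior Dirichlet(10/3, 8, 4, 4/3, 12)
obs 3: x=3 → posterior Dirichlet(10/3, 8, 4, 7/3, 12)
obs 4: x=2 → posterior Dirichlet(10/3, 8, 5, 7/3, 12)
obs 5: x=1 → posterior Dirichlet(10/3, 9, 5, 7/3, 12)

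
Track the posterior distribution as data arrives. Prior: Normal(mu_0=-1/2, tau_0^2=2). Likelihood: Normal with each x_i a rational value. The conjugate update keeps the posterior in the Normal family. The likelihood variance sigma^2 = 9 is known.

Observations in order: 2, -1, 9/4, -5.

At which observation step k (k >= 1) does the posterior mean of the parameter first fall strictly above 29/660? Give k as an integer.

k = 3

obs 1: x=2 → posterior Normal(-1/22, 18/11)
obs 2: x=-1 → posterior Normal(-5/26, 18/13)
obs 3: x=9/4 → posterior Normal(2/15, 6/5)
obs 4: x=-5 → posterior Normal(-8/17, 18/17)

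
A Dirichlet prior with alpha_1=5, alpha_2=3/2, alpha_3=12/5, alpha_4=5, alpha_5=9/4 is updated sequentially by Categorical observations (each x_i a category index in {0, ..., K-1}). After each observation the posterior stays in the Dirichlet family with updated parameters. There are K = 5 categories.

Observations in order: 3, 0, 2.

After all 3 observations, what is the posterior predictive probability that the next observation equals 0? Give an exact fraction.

120/383

obs 1: x=3 → posterior Dirichlet(5, 3/2, 12/5, 6, 9/4)
obs 2: x=0 → posterior Dirichlet(6, 3/2, 12/5, 6, 9/4)
obs 3: x=2 → posterior Dirichlet(6, 3/2, 17/5, 6, 9/4)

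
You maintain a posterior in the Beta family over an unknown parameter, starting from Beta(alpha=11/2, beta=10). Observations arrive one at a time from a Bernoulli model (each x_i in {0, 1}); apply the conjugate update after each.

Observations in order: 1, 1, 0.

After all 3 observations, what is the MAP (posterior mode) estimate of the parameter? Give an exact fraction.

13/33

obs 1: x=1 → posterior Beta(13/2, 10)
obs 2: x=1 → posterior Beta(15/2, 10)
obs 3: x=0 → posterior Beta(15/2, 11)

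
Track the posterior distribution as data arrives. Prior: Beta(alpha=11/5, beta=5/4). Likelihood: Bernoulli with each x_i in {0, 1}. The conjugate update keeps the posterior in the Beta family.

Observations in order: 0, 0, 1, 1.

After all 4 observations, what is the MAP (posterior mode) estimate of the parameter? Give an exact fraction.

64/109

obs 1: x=0 → posterior Beta(11/5, 9/4)
obs 2: x=0 → posterior Beta(11/5, 13/4)
obs 3: x=1 → posterior Beta(16/5, 13/4)
obs 4: x=1 → posterior Beta(21/5, 13/4)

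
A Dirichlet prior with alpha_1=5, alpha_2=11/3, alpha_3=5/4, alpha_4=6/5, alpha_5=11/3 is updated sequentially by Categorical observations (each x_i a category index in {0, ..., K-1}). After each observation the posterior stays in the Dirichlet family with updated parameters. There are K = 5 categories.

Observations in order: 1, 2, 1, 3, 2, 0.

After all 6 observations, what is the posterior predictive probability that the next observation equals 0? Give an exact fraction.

obs 1: x=1 → posterior Dirichlet(5, 14/3, 5/4, 6/5, 11/3)
obs 2: x=2 → posterior Dirichlet(5, 14/3, 9/4, 6/5, 11/3)
obs 3: x=1 → posterior Dirichlet(5, 17/3, 9/4, 6/5, 11/3)
obs 4: x=3 → posterior Dirichlet(5, 17/3, 9/4, 11/5, 11/3)
obs 5: x=2 → posterior Dirichlet(5, 17/3, 13/4, 11/5, 11/3)
obs 6: x=0 → posterior Dirichlet(6, 17/3, 13/4, 11/5, 11/3)

360/1247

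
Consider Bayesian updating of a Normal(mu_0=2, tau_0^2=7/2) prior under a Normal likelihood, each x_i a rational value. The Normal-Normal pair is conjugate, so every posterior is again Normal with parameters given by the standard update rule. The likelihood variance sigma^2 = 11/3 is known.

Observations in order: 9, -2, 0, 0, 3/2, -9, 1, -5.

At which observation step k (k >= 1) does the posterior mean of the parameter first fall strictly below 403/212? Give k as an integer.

obs 1: x=9 → posterior Normal(233/43, 77/43)
obs 2: x=-2 → posterior Normal(191/64, 77/64)
obs 3: x=0 → posterior Normal(191/85, 77/85)
obs 4: x=0 → posterior Normal(191/106, 77/106)
obs 5: x=3/2 → posterior Normal(445/254, 77/127)
obs 6: x=-9 → posterior Normal(67/296, 77/148)
obs 7: x=1 → posterior Normal(109/338, 77/169)
obs 8: x=-5 → posterior Normal(-101/380, 77/190)

k = 4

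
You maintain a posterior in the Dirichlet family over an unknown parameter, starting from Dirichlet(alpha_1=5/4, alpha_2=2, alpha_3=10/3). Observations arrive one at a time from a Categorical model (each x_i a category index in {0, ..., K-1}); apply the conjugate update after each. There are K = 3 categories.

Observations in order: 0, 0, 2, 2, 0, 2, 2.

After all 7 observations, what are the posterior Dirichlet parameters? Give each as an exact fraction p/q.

alpha_1=17/4, alpha_2=2, alpha_3=22/3

obs 1: x=0 → posterior Dirichlet(9/4, 2, 10/3)
obs 2: x=0 → posterior Dirichlet(13/4, 2, 10/3)
obs 3: x=2 → posterior Dirichlet(13/4, 2, 13/3)
obs 4: x=2 → posterior Dirichlet(13/4, 2, 16/3)
obs 5: x=0 → posterior Dirichlet(17/4, 2, 16/3)
obs 6: x=2 → posterior Dirichlet(17/4, 2, 19/3)
obs 7: x=2 → posterior Dirichlet(17/4, 2, 22/3)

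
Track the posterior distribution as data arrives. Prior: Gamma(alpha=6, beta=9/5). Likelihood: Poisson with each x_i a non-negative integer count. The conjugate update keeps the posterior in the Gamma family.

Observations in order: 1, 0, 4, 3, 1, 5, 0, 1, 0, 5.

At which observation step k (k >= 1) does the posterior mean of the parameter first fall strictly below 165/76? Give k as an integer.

k = 2

obs 1: x=1 → posterior Gamma(7, 14/5)
obs 2: x=0 → posterior Gamma(7, 19/5)
obs 3: x=4 → posterior Gamma(11, 24/5)
obs 4: x=3 → posterior Gamma(14, 29/5)
obs 5: x=1 → posterior Gamma(15, 34/5)
obs 6: x=5 → posterior Gamma(20, 39/5)
obs 7: x=0 → posterior Gamma(20, 44/5)
obs 8: x=1 → posterior Gamma(21, 49/5)
obs 9: x=0 → posterior Gamma(21, 54/5)
obs 10: x=5 → posterior Gamma(26, 59/5)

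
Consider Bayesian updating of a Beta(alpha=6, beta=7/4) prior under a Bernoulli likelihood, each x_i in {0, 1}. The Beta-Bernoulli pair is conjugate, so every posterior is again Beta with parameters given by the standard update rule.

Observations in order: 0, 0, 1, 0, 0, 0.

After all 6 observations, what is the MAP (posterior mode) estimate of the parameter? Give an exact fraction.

24/47

obs 1: x=0 → posterior Beta(6, 11/4)
obs 2: x=0 → posterior Beta(6, 15/4)
obs 3: x=1 → posterior Beta(7, 15/4)
obs 4: x=0 → posterior Beta(7, 19/4)
obs 5: x=0 → posterior Beta(7, 23/4)
obs 6: x=0 → posterior Beta(7, 27/4)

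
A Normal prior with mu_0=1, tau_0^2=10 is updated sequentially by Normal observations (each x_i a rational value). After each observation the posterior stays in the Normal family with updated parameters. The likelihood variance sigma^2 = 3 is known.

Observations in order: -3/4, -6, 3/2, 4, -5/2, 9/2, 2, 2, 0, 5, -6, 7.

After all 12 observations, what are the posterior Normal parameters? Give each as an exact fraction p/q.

obs 1: x=-3/4 → posterior Normal(-9/26, 30/13)
obs 2: x=-6 → posterior Normal(-129/46, 30/23)
obs 3: x=3/2 → posterior Normal(-3/2, 10/11)
obs 4: x=4 → posterior Normal(-19/86, 30/43)
obs 5: x=-5/2 → posterior Normal(-69/106, 30/53)
obs 6: x=9/2 → posterior Normal(1/6, 10/21)
obs 7: x=2 → posterior Normal(61/146, 30/73)
obs 8: x=2 → posterior Normal(101/166, 30/83)
obs 9: x=0 → posterior Normal(101/186, 10/31)
obs 10: x=5 → posterior Normal(201/206, 30/103)
obs 11: x=-6 → posterior Normal(81/226, 30/113)
obs 12: x=7 → posterior Normal(221/246, 10/41)

mu_0=221/246, tau_0^2=10/41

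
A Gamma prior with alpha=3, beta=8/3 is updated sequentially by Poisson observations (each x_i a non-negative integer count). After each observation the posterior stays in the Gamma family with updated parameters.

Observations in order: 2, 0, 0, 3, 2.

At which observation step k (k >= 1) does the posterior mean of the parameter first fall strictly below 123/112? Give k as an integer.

obs 1: x=2 → posterior Gamma(5, 11/3)
obs 2: x=0 → posterior Gamma(5, 14/3)
obs 3: x=0 → posterior Gamma(5, 17/3)
obs 4: x=3 → posterior Gamma(8, 20/3)
obs 5: x=2 → posterior Gamma(10, 23/3)

k = 2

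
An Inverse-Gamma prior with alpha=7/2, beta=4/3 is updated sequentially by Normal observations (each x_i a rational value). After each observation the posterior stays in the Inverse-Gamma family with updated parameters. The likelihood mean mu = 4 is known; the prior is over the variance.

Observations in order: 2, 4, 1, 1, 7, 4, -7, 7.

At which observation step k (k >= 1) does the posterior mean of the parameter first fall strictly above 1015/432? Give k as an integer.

k = 4

obs 1: x=2 → posterior Inverse-Gamma(4, 10/3)
obs 2: x=4 → posterior Inverse-Gamma(9/2, 10/3)
obs 3: x=1 → posterior Inverse-Gamma(5, 47/6)
obs 4: x=1 → posterior Inverse-Gamma(11/2, 37/3)
obs 5: x=7 → posterior Inverse-Gamma(6, 101/6)
obs 6: x=4 → posterior Inverse-Gamma(13/2, 101/6)
obs 7: x=-7 → posterior Inverse-Gamma(7, 232/3)
obs 8: x=7 → posterior Inverse-Gamma(15/2, 491/6)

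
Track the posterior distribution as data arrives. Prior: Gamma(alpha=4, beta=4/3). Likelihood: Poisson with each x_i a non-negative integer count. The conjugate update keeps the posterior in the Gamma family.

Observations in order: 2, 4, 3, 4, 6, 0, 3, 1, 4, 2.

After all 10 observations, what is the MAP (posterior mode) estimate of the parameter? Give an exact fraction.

48/17

obs 1: x=2 → posterior Gamma(6, 7/3)
obs 2: x=4 → posterior Gamma(10, 10/3)
obs 3: x=3 → posterior Gamma(13, 13/3)
obs 4: x=4 → posterior Gamma(17, 16/3)
obs 5: x=6 → posterior Gamma(23, 19/3)
obs 6: x=0 → posterior Gamma(23, 22/3)
obs 7: x=3 → posterior Gamma(26, 25/3)
obs 8: x=1 → posterior Gamma(27, 28/3)
obs 9: x=4 → posterior Gamma(31, 31/3)
obs 10: x=2 → posterior Gamma(33, 34/3)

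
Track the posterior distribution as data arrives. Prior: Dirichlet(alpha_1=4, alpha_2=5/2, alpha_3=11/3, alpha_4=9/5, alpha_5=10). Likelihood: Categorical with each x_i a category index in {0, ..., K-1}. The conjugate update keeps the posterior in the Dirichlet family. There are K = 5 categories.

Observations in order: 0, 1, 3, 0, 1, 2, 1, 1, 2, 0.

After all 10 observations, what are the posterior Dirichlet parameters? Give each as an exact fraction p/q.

alpha_1=7, alpha_2=13/2, alpha_3=17/3, alpha_4=14/5, alpha_5=10

obs 1: x=0 → posterior Dirichlet(5, 5/2, 11/3, 9/5, 10)
obs 2: x=1 → posterior Dirichlet(5, 7/2, 11/3, 9/5, 10)
obs 3: x=3 → posterior Dirichlet(5, 7/2, 11/3, 14/5, 10)
obs 4: x=0 → posterior Dirichlet(6, 7/2, 11/3, 14/5, 10)
obs 5: x=1 → posterior Dirichlet(6, 9/2, 11/3, 14/5, 10)
obs 6: x=2 → posterior Dirichlet(6, 9/2, 14/3, 14/5, 10)
obs 7: x=1 → posterior Dirichlet(6, 11/2, 14/3, 14/5, 10)
obs 8: x=1 → posterior Dirichlet(6, 13/2, 14/3, 14/5, 10)
obs 9: x=2 → posterior Dirichlet(6, 13/2, 17/3, 14/5, 10)
obs 10: x=0 → posterior Dirichlet(7, 13/2, 17/3, 14/5, 10)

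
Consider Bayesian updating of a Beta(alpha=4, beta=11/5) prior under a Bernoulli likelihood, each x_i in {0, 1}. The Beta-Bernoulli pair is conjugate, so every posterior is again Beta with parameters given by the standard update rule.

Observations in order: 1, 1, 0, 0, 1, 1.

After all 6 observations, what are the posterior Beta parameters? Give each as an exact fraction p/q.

alpha=8, beta=21/5

obs 1: x=1 → posterior Beta(5, 11/5)
obs 2: x=1 → posterior Beta(6, 11/5)
obs 3: x=0 → posterior Beta(6, 16/5)
obs 4: x=0 → posterior Beta(6, 21/5)
obs 5: x=1 → posterior Beta(7, 21/5)
obs 6: x=1 → posterior Beta(8, 21/5)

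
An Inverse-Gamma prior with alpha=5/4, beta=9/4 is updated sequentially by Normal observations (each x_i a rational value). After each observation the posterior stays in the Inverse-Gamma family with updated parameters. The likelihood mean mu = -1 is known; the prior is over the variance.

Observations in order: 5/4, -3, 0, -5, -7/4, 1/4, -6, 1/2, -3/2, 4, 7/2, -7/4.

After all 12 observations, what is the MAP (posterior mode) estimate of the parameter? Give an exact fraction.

obs 1: x=5/4 → posterior Inverse-Gamma(7/4, 153/32)
obs 2: x=-3 → posterior Inverse-Gamma(9/4, 217/32)
obs 3: x=0 → posterior Inverse-Gamma(11/4, 233/32)
obs 4: x=-5 → posterior Inverse-Gamma(13/4, 489/32)
obs 5: x=-7/4 → posterior Inverse-Gamma(15/4, 249/16)
obs 6: x=1/4 → posterior Inverse-Gamma(17/4, 523/32)
obs 7: x=-6 → posterior Inverse-Gamma(19/4, 923/32)
obs 8: x=1/2 → posterior Inverse-Gamma(21/4, 959/32)
obs 9: x=-3/2 → posterior Inverse-Gamma(23/4, 963/32)
obs 10: x=4 → posterior Inverse-Gamma(25/4, 1363/32)
obs 11: x=7/2 → posterior Inverse-Gamma(27/4, 1687/32)
obs 12: x=-7/4 → posterior Inverse-Gamma(29/4, 53)

212/33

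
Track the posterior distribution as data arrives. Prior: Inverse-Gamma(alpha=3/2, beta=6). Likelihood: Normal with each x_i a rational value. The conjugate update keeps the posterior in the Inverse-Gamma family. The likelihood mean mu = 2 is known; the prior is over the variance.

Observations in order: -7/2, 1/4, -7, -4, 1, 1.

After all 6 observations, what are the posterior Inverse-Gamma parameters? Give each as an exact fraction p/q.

obs 1: x=-7/2 → posterior Inverse-Gamma(2, 169/8)
obs 2: x=1/4 → posterior Inverse-Gamma(5/2, 725/32)
obs 3: x=-7 → posterior Inverse-Gamma(3, 2021/32)
obs 4: x=-4 → posterior Inverse-Gamma(7/2, 2597/32)
obs 5: x=1 → posterior Inverse-Gamma(4, 2613/32)
obs 6: x=1 → posterior Inverse-Gamma(9/2, 2629/32)

alpha=9/2, beta=2629/32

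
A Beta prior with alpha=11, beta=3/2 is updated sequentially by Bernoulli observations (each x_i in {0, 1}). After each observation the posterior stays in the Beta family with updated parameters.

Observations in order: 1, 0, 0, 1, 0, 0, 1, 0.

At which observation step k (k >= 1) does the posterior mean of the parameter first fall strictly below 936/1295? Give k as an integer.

k = 6

obs 1: x=1 → posterior Beta(12, 3/2)
obs 2: x=0 → posterior Beta(12, 5/2)
obs 3: x=0 → posterior Beta(12, 7/2)
obs 4: x=1 → posterior Beta(13, 7/2)
obs 5: x=0 → posterior Beta(13, 9/2)
obs 6: x=0 → posterior Beta(13, 11/2)
obs 7: x=1 → posterior Beta(14, 11/2)
obs 8: x=0 → posterior Beta(14, 13/2)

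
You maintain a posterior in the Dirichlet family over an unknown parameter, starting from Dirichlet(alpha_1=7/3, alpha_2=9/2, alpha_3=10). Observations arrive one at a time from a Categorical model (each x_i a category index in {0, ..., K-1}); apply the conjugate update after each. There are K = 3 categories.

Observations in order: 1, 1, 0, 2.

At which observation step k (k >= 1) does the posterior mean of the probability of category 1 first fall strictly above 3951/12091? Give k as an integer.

k = 2

obs 1: x=1 → posterior Dirichlet(7/3, 11/2, 10)
obs 2: x=1 → posterior Dirichlet(7/3, 13/2, 10)
obs 3: x=0 → posterior Dirichlet(10/3, 13/2, 10)
obs 4: x=2 → posterior Dirichlet(10/3, 13/2, 11)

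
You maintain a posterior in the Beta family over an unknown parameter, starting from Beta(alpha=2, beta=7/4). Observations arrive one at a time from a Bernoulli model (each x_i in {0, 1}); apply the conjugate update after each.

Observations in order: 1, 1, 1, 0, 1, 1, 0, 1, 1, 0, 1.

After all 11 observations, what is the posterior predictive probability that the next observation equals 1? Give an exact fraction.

40/59

obs 1: x=1 → posterior Beta(3, 7/4)
obs 2: x=1 → posterior Beta(4, 7/4)
obs 3: x=1 → posterior Beta(5, 7/4)
obs 4: x=0 → posterior Beta(5, 11/4)
obs 5: x=1 → posterior Beta(6, 11/4)
obs 6: x=1 → posterior Beta(7, 11/4)
obs 7: x=0 → posterior Beta(7, 15/4)
obs 8: x=1 → posterior Beta(8, 15/4)
obs 9: x=1 → posterior Beta(9, 15/4)
obs 10: x=0 → posterior Beta(9, 19/4)
obs 11: x=1 → posterior Beta(10, 19/4)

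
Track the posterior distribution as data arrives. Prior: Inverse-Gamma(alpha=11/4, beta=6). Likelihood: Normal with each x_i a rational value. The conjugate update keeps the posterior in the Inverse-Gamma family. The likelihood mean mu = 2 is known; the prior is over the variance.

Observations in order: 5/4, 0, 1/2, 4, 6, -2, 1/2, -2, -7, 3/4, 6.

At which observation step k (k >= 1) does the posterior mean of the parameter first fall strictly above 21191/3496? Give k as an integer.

obs 1: x=5/4 → posterior Inverse-Gamma(13/4, 201/32)
obs 2: x=0 → posterior Inverse-Gamma(15/4, 265/32)
obs 3: x=1/2 → posterior Inverse-Gamma(17/4, 301/32)
obs 4: x=4 → posterior Inverse-Gamma(19/4, 365/32)
obs 5: x=6 → posterior Inverse-Gamma(21/4, 621/32)
obs 6: x=-2 → posterior Inverse-Gamma(23/4, 877/32)
obs 7: x=1/2 → posterior Inverse-Gamma(25/4, 913/32)
obs 8: x=-2 → posterior Inverse-Gamma(27/4, 1169/32)
obs 9: x=-7 → posterior Inverse-Gamma(29/4, 2465/32)
obs 10: x=3/4 → posterior Inverse-Gamma(31/4, 1245/16)
obs 11: x=6 → posterior Inverse-Gamma(33/4, 1373/16)

k = 8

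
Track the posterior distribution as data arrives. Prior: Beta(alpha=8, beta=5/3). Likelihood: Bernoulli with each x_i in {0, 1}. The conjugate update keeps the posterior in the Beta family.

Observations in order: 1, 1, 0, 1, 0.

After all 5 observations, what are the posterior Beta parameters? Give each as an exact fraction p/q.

alpha=11, beta=11/3

obs 1: x=1 → posterior Beta(9, 5/3)
obs 2: x=1 → posterior Beta(10, 5/3)
obs 3: x=0 → posterior Beta(10, 8/3)
obs 4: x=1 → posterior Beta(11, 8/3)
obs 5: x=0 → posterior Beta(11, 11/3)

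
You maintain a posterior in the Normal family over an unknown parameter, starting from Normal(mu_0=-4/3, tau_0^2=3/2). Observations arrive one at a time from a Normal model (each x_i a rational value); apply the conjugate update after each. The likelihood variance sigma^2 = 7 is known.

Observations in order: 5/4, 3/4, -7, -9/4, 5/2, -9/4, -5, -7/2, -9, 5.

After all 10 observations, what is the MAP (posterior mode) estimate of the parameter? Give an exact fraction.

obs 1: x=5/4 → posterior Normal(-179/204, 21/17)
obs 2: x=3/4 → posterior Normal(-19/30, 21/20)
obs 3: x=-7 → posterior Normal(-101/69, 21/23)
obs 4: x=-9/4 → posterior Normal(-485/312, 21/26)
obs 5: x=5/2 → posterior Normal(-395/348, 21/29)
obs 6: x=-9/4 → posterior Normal(-119/96, 21/32)
obs 7: x=-5 → posterior Normal(-164/105, 3/5)
obs 8: x=-7/2 → posterior Normal(-391/228, 21/38)
obs 9: x=-9 → posterior Normal(-553/246, 21/41)
obs 10: x=5 → posterior Normal(-463/264, 21/44)

-463/264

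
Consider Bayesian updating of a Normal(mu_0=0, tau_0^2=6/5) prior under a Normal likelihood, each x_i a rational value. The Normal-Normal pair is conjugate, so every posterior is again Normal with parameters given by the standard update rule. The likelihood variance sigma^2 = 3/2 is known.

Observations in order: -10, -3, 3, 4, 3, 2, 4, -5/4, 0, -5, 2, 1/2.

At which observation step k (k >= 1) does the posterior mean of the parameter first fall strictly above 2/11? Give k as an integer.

obs 1: x=-10 → posterior Normal(-40/9, 2/3)
obs 2: x=-3 → posterior Normal(-4, 6/13)
obs 3: x=3 → posterior Normal(-40/17, 6/17)
obs 4: x=4 → posterior Normal(-8/7, 2/7)
obs 5: x=3 → posterior Normal(-12/25, 6/25)
obs 6: x=2 → posterior Normal(-4/29, 6/29)
obs 7: x=4 → posterior Normal(4/11, 2/11)
obs 8: x=-5/4 → posterior Normal(7/37, 6/37)
obs 9: x=0 → posterior Normal(7/41, 6/41)
obs 10: x=-5 → posterior Normal(-13/45, 2/15)
obs 11: x=2 → posterior Normal(-5/49, 6/49)
obs 12: x=1/2 → posterior Normal(-3/53, 6/53)

k = 7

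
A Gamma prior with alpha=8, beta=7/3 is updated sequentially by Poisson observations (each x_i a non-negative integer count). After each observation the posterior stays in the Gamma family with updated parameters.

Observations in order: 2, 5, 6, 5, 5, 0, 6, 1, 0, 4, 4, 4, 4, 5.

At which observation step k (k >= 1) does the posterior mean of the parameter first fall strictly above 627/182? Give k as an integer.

k = 2

obs 1: x=2 → posterior Gamma(10, 10/3)
obs 2: x=5 → posterior Gamma(15, 13/3)
obs 3: x=6 → posterior Gamma(21, 16/3)
obs 4: x=5 → posterior Gamma(26, 19/3)
obs 5: x=5 → posterior Gamma(31, 22/3)
obs 6: x=0 → posterior Gamma(31, 25/3)
obs 7: x=6 → posterior Gamma(37, 28/3)
obs 8: x=1 → posterior Gamma(38, 31/3)
obs 9: x=0 → posterior Gamma(38, 34/3)
obs 10: x=4 → posterior Gamma(42, 37/3)
obs 11: x=4 → posterior Gamma(46, 40/3)
obs 12: x=4 → posterior Gamma(50, 43/3)
obs 13: x=4 → posterior Gamma(54, 46/3)
obs 14: x=5 → posterior Gamma(59, 49/3)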